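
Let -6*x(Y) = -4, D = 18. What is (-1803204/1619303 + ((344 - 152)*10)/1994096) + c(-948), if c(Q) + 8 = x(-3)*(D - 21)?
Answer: -2242694323294/201815352193 ≈ -11.113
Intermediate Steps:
x(Y) = 2/3 (x(Y) = -1/6*(-4) = 2/3)
c(Q) = -10 (c(Q) = -8 + 2*(18 - 21)/3 = -8 + (2/3)*(-3) = -8 - 2 = -10)
(-1803204/1619303 + ((344 - 152)*10)/1994096) + c(-948) = (-1803204/1619303 + ((344 - 152)*10)/1994096) - 10 = (-1803204*1/1619303 + (192*10)*(1/1994096)) - 10 = (-1803204/1619303 + 1920*(1/1994096)) - 10 = (-1803204/1619303 + 120/124631) - 10 = -224540801364/201815352193 - 10 = -2242694323294/201815352193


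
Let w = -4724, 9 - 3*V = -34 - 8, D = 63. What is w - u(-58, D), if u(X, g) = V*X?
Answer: -3738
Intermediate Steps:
V = 17 (V = 3 - (-34 - 8)/3 = 3 - ⅓*(-42) = 3 + 14 = 17)
u(X, g) = 17*X
w - u(-58, D) = -4724 - 17*(-58) = -4724 - 1*(-986) = -4724 + 986 = -3738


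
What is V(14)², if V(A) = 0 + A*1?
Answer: 196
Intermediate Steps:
V(A) = A (V(A) = 0 + A = A)
V(14)² = 14² = 196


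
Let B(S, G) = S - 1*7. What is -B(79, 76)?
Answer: -72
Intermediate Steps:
B(S, G) = -7 + S (B(S, G) = S - 7 = -7 + S)
-B(79, 76) = -(-7 + 79) = -1*72 = -72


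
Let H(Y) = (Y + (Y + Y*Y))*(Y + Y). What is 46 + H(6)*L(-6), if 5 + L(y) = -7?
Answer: -6866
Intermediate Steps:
L(y) = -12 (L(y) = -5 - 7 = -12)
H(Y) = 2*Y*(Y² + 2*Y) (H(Y) = (Y + (Y + Y²))*(2*Y) = (Y² + 2*Y)*(2*Y) = 2*Y*(Y² + 2*Y))
46 + H(6)*L(-6) = 46 + (2*6²*(2 + 6))*(-12) = 46 + (2*36*8)*(-12) = 46 + 576*(-12) = 46 - 6912 = -6866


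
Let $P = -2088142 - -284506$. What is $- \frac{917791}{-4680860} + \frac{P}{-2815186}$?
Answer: $\frac{5513159990543}{6588745769980} \approx 0.83675$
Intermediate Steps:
$P = -1803636$ ($P = -2088142 + 284506 = -1803636$)
$- \frac{917791}{-4680860} + \frac{P}{-2815186} = - \frac{917791}{-4680860} - \frac{1803636}{-2815186} = \left(-917791\right) \left(- \frac{1}{4680860}\right) - - \frac{901818}{1407593} = \frac{917791}{4680860} + \frac{901818}{1407593} = \frac{5513159990543}{6588745769980}$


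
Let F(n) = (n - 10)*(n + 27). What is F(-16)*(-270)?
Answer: 77220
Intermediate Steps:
F(n) = (-10 + n)*(27 + n)
F(-16)*(-270) = (-270 + (-16)**2 + 17*(-16))*(-270) = (-270 + 256 - 272)*(-270) = -286*(-270) = 77220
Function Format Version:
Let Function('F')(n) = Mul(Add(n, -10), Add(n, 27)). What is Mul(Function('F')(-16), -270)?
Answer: 77220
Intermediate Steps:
Function('F')(n) = Mul(Add(-10, n), Add(27, n))
Mul(Function('F')(-16), -270) = Mul(Add(-270, Pow(-16, 2), Mul(17, -16)), -270) = Mul(Add(-270, 256, -272), -270) = Mul(-286, -270) = 77220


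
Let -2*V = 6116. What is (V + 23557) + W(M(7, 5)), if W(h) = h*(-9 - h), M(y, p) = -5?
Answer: 20519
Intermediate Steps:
V = -3058 (V = -½*6116 = -3058)
(V + 23557) + W(M(7, 5)) = (-3058 + 23557) - 1*(-5)*(9 - 5) = 20499 - 1*(-5)*4 = 20499 + 20 = 20519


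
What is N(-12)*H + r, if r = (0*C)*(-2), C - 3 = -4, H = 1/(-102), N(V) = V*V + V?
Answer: -22/17 ≈ -1.2941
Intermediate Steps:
N(V) = V + V² (N(V) = V² + V = V + V²)
H = -1/102 ≈ -0.0098039
C = -1 (C = 3 - 4 = -1)
r = 0 (r = (0*(-1))*(-2) = 0*(-2) = 0)
N(-12)*H + r = -12*(1 - 12)*(-1/102) + 0 = -12*(-11)*(-1/102) + 0 = 132*(-1/102) + 0 = -22/17 + 0 = -22/17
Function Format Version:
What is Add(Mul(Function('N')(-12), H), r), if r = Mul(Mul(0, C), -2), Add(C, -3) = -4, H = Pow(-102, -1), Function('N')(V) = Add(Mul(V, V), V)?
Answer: Rational(-22, 17) ≈ -1.2941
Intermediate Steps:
Function('N')(V) = Add(V, Pow(V, 2)) (Function('N')(V) = Add(Pow(V, 2), V) = Add(V, Pow(V, 2)))
H = Rational(-1, 102) ≈ -0.0098039
C = -1 (C = Add(3, -4) = -1)
r = 0 (r = Mul(Mul(0, -1), -2) = Mul(0, -2) = 0)
Add(Mul(Function('N')(-12), H), r) = Add(Mul(Mul(-12, Add(1, -12)), Rational(-1, 102)), 0) = Add(Mul(Mul(-12, -11), Rational(-1, 102)), 0) = Add(Mul(132, Rational(-1, 102)), 0) = Add(Rational(-22, 17), 0) = Rational(-22, 17)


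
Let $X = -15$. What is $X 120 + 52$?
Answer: $-1748$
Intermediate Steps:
$X 120 + 52 = \left(-15\right) 120 + 52 = -1800 + 52 = -1748$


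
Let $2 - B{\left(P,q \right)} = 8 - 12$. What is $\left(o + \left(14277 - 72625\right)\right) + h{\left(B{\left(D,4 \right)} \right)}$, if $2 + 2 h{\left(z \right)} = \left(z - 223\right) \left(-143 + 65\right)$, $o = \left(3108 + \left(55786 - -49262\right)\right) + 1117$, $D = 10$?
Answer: $59387$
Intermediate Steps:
$B{\left(P,q \right)} = 6$ ($B{\left(P,q \right)} = 2 - \left(8 - 12\right) = 2 - -4 = 2 + 4 = 6$)
$o = 109273$ ($o = \left(3108 + \left(55786 + 49262\right)\right) + 1117 = \left(3108 + 105048\right) + 1117 = 108156 + 1117 = 109273$)
$h{\left(z \right)} = 8696 - 39 z$ ($h{\left(z \right)} = -1 + \frac{\left(z - 223\right) \left(-143 + 65\right)}{2} = -1 + \frac{\left(-223 + z\right) \left(-78\right)}{2} = -1 + \frac{17394 - 78 z}{2} = -1 - \left(-8697 + 39 z\right) = 8696 - 39 z$)
$\left(o + \left(14277 - 72625\right)\right) + h{\left(B{\left(D,4 \right)} \right)} = \left(109273 + \left(14277 - 72625\right)\right) + \left(8696 - 234\right) = \left(109273 - 58348\right) + \left(8696 - 234\right) = 50925 + 8462 = 59387$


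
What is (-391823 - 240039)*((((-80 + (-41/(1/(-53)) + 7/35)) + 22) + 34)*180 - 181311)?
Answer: -129876074790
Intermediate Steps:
(-391823 - 240039)*((((-80 + (-41/(1/(-53)) + 7/35)) + 22) + 34)*180 - 181311) = -631862*((((-80 + (-41/(-1/53) + 7*(1/35))) + 22) + 34)*180 - 181311) = -631862*((((-80 + (-41*(-53) + ⅕)) + 22) + 34)*180 - 181311) = -631862*((((-80 + (2173 + ⅕)) + 22) + 34)*180 - 181311) = -631862*((((-80 + 10866/5) + 22) + 34)*180 - 181311) = -631862*(((10466/5 + 22) + 34)*180 - 181311) = -631862*((10576/5 + 34)*180 - 181311) = -631862*((10746/5)*180 - 181311) = -631862*(386856 - 181311) = -631862*205545 = -129876074790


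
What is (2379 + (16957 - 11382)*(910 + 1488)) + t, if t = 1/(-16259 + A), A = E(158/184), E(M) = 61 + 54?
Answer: 215865120975/16144 ≈ 1.3371e+7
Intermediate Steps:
E(M) = 115
A = 115
t = -1/16144 (t = 1/(-16259 + 115) = 1/(-16144) = -1/16144 ≈ -6.1942e-5)
(2379 + (16957 - 11382)*(910 + 1488)) + t = (2379 + (16957 - 11382)*(910 + 1488)) - 1/16144 = (2379 + 5575*2398) - 1/16144 = (2379 + 13368850) - 1/16144 = 13371229 - 1/16144 = 215865120975/16144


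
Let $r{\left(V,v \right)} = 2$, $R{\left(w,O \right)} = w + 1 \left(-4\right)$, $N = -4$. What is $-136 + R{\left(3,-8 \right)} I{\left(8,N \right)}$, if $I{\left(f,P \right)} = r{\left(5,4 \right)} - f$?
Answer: $-130$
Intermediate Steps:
$R{\left(w,O \right)} = -4 + w$ ($R{\left(w,O \right)} = w - 4 = -4 + w$)
$I{\left(f,P \right)} = 2 - f$
$-136 + R{\left(3,-8 \right)} I{\left(8,N \right)} = -136 + \left(-4 + 3\right) \left(2 - 8\right) = -136 - \left(2 - 8\right) = -136 - -6 = -136 + 6 = -130$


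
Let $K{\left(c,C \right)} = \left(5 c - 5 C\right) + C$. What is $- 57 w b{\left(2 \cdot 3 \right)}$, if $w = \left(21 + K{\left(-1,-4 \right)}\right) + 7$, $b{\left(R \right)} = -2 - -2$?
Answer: $0$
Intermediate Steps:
$K{\left(c,C \right)} = - 4 C + 5 c$ ($K{\left(c,C \right)} = \left(- 5 C + 5 c\right) + C = - 4 C + 5 c$)
$b{\left(R \right)} = 0$ ($b{\left(R \right)} = -2 + 2 = 0$)
$w = 39$ ($w = \left(21 + \left(\left(-4\right) \left(-4\right) + 5 \left(-1\right)\right)\right) + 7 = \left(21 + \left(16 - 5\right)\right) + 7 = \left(21 + 11\right) + 7 = 32 + 7 = 39$)
$- 57 w b{\left(2 \cdot 3 \right)} = \left(-57\right) 39 \cdot 0 = \left(-2223\right) 0 = 0$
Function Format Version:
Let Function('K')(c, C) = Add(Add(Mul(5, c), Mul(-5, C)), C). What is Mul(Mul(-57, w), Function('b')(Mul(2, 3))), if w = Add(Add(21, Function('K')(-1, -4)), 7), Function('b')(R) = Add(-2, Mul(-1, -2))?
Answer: 0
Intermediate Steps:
Function('K')(c, C) = Add(Mul(-4, C), Mul(5, c)) (Function('K')(c, C) = Add(Add(Mul(-5, C), Mul(5, c)), C) = Add(Mul(-4, C), Mul(5, c)))
Function('b')(R) = 0 (Function('b')(R) = Add(-2, 2) = 0)
w = 39 (w = Add(Add(21, Add(Mul(-4, -4), Mul(5, -1))), 7) = Add(Add(21, Add(16, -5)), 7) = Add(Add(21, 11), 7) = Add(32, 7) = 39)
Mul(Mul(-57, w), Function('b')(Mul(2, 3))) = Mul(Mul(-57, 39), 0) = Mul(-2223, 0) = 0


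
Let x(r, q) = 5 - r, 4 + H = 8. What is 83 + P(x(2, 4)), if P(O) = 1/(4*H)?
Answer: 1329/16 ≈ 83.063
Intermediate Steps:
H = 4 (H = -4 + 8 = 4)
P(O) = 1/16 (P(O) = 1/(4*4) = (¼)*(¼) = 1/16)
83 + P(x(2, 4)) = 83 + 1/16 = 1329/16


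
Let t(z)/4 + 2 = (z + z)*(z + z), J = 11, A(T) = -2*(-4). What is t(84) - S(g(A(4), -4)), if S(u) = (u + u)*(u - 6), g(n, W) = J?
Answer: 112778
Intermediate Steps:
A(T) = 8
g(n, W) = 11
S(u) = 2*u*(-6 + u) (S(u) = (2*u)*(-6 + u) = 2*u*(-6 + u))
t(z) = -8 + 16*z² (t(z) = -8 + 4*((z + z)*(z + z)) = -8 + 4*((2*z)*(2*z)) = -8 + 4*(4*z²) = -8 + 16*z²)
t(84) - S(g(A(4), -4)) = (-8 + 16*84²) - 2*11*(-6 + 11) = (-8 + 16*7056) - 2*11*5 = (-8 + 112896) - 1*110 = 112888 - 110 = 112778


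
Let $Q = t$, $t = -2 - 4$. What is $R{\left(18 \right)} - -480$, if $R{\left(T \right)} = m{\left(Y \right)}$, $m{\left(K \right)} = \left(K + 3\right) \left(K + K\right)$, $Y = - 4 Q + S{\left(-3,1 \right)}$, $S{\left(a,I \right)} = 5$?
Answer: $2336$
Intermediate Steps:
$t = -6$ ($t = -2 - 4 = -6$)
$Q = -6$
$Y = 29$ ($Y = \left(-4\right) \left(-6\right) + 5 = 24 + 5 = 29$)
$m{\left(K \right)} = 2 K \left(3 + K\right)$ ($m{\left(K \right)} = \left(3 + K\right) 2 K = 2 K \left(3 + K\right)$)
$R{\left(T \right)} = 1856$ ($R{\left(T \right)} = 2 \cdot 29 \left(3 + 29\right) = 2 \cdot 29 \cdot 32 = 1856$)
$R{\left(18 \right)} - -480 = 1856 - -480 = 1856 + 480 = 2336$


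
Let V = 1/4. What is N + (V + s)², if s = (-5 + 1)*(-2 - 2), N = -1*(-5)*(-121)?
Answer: -5455/16 ≈ -340.94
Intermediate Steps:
N = -605 (N = 5*(-121) = -605)
s = 16 (s = -4*(-4) = 16)
V = ¼ ≈ 0.25000
N + (V + s)² = -605 + (¼ + 16)² = -605 + (65/4)² = -605 + 4225/16 = -5455/16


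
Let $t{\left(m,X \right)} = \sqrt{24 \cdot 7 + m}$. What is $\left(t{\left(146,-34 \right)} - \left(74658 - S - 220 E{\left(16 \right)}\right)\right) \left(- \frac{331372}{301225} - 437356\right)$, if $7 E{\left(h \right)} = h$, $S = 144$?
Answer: $\frac{68253094246108816}{2108575} - \frac{131742892472 \sqrt{314}}{301225} \approx 3.2362 \cdot 10^{10}$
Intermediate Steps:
$E{\left(h \right)} = \frac{h}{7}$
$t{\left(m,X \right)} = \sqrt{168 + m}$
$\left(t{\left(146,-34 \right)} - \left(74658 - S - 220 E{\left(16 \right)}\right)\right) \left(- \frac{331372}{301225} - 437356\right) = \left(\sqrt{168 + 146} - \left(74514 - \frac{220}{7} \cdot 16\right)\right) \left(- \frac{331372}{301225} - 437356\right) = \left(\sqrt{314} + \left(\left(220 \cdot \frac{16}{7} + 144\right) - 74658\right)\right) \left(\left(-331372\right) \frac{1}{301225} - 437356\right) = \left(\sqrt{314} + \left(\left(\frac{3520}{7} + 144\right) - 74658\right)\right) \left(- \frac{331372}{301225} - 437356\right) = \left(\sqrt{314} + \left(\frac{4528}{7} - 74658\right)\right) \left(- \frac{131742892472}{301225}\right) = \left(\sqrt{314} - \frac{518078}{7}\right) \left(- \frac{131742892472}{301225}\right) = \left(- \frac{518078}{7} + \sqrt{314}\right) \left(- \frac{131742892472}{301225}\right) = \frac{68253094246108816}{2108575} - \frac{131742892472 \sqrt{314}}{301225}$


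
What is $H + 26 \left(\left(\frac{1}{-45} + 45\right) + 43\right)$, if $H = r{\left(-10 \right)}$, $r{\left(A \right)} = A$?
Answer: $\frac{102484}{45} \approx 2277.4$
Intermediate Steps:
$H = -10$
$H + 26 \left(\left(\frac{1}{-45} + 45\right) + 43\right) = -10 + 26 \left(\left(\frac{1}{-45} + 45\right) + 43\right) = -10 + 26 \left(\left(- \frac{1}{45} + 45\right) + 43\right) = -10 + 26 \left(\frac{2024}{45} + 43\right) = -10 + 26 \cdot \frac{3959}{45} = -10 + \frac{102934}{45} = \frac{102484}{45}$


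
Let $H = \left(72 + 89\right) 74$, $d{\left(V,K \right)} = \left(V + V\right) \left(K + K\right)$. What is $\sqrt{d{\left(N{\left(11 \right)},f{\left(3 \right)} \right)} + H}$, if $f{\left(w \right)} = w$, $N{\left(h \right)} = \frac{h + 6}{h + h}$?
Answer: $\frac{2 \sqrt{360679}}{11} \approx 109.19$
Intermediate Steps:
$N{\left(h \right)} = \frac{6 + h}{2 h}$
$d{\left(V,K \right)} = 4 K V$ ($d{\left(V,K \right)} = 2 V 2 K = 4 K V$)
$H = 11914$ ($H = 161 \cdot 74 = 11914$)
$\sqrt{d{\left(N{\left(11 \right)},f{\left(3 \right)} \right)} + H} = \sqrt{4 \cdot 3 \frac{6 + 11}{2 \cdot 11} + 11914} = \sqrt{4 \cdot 3 \cdot \frac{1}{2} \cdot \frac{1}{11} \cdot 17 + 11914} = \sqrt{4 \cdot 3 \cdot \frac{17}{22} + 11914} = \sqrt{\frac{102}{11} + 11914} = \sqrt{\frac{131156}{11}} = \frac{2 \sqrt{360679}}{11}$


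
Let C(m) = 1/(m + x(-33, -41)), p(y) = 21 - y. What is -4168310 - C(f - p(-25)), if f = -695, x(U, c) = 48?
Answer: -2888638829/693 ≈ -4.1683e+6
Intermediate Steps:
C(m) = 1/(48 + m) (C(m) = 1/(m + 48) = 1/(48 + m))
-4168310 - C(f - p(-25)) = -4168310 - 1/(48 + (-695 - (21 - 1*(-25)))) = -4168310 - 1/(48 + (-695 - (21 + 25))) = -4168310 - 1/(48 + (-695 - 1*46)) = -4168310 - 1/(48 + (-695 - 46)) = -4168310 - 1/(48 - 741) = -4168310 - 1/(-693) = -4168310 - 1*(-1/693) = -4168310 + 1/693 = -2888638829/693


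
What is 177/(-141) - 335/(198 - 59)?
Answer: -23946/6533 ≈ -3.6654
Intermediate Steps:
177/(-141) - 335/(198 - 59) = 177*(-1/141) - 335/139 = -59/47 - 335*1/139 = -59/47 - 335/139 = -23946/6533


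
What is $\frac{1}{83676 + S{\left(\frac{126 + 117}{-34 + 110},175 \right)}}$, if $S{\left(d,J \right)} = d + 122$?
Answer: $\frac{76}{6368891} \approx 1.1933 \cdot 10^{-5}$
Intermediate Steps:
$S{\left(d,J \right)} = 122 + d$
$\frac{1}{83676 + S{\left(\frac{126 + 117}{-34 + 110},175 \right)}} = \frac{1}{83676 + \left(122 + \frac{126 + 117}{-34 + 110}\right)} = \frac{1}{83676 + \left(122 + \frac{243}{76}\right)} = \frac{1}{83676 + \frac{9515}{76}} = \frac{1}{\frac{6368891}{76}} = \frac{76}{6368891}$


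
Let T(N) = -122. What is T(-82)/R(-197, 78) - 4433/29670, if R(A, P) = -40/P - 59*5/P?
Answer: 56170933/1987890 ≈ 28.257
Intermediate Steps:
R(A, P) = -335/P (R(A, P) = -40/P - 59*5/P = -40/P - 295/P = -335/P)
T(-82)/R(-197, 78) - 4433/29670 = -122/((-335/78)) - 4433/29670 = -122/((-335*1/78)) - 4433*1/29670 = -122/(-335/78) - 4433/29670 = -122*(-78/335) - 4433/29670 = 9516/335 - 4433/29670 = 56170933/1987890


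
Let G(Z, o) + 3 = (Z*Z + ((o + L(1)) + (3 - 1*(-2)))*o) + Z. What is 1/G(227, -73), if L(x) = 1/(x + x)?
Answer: 2/113361 ≈ 1.7643e-5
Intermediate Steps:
L(x) = 1/(2*x)
G(Z, o) = -3 + Z + Z² + o*(11/2 + o) (G(Z, o) = -3 + ((Z*Z + ((o + (½)/1) + (3 - 1*(-2)))*o) + Z) = -3 + ((Z² + ((o + (½)*1) + (3 + 2))*o) + Z) = -3 + ((Z² + ((o + ½) + 5)*o) + Z) = -3 + ((Z² + ((½ + o) + 5)*o) + Z) = -3 + ((Z² + (11/2 + o)*o) + Z) = -3 + ((Z² + o*(11/2 + o)) + Z) = -3 + (Z + Z² + o*(11/2 + o)) = -3 + Z + Z² + o*(11/2 + o))
1/G(227, -73) = 1/(-3 + 227 + 227² + (-73)² + (11/2)*(-73)) = 1/(-3 + 227 + 51529 + 5329 - 803/2) = 1/(113361/2) = 2/113361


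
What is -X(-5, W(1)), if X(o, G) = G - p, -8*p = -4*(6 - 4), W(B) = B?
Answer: 0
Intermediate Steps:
p = 1 (p = -(-1)*(6 - 4)/2 = -(-1)*2/2 = -1/8*(-8) = 1)
X(o, G) = -1 + G (X(o, G) = G - 1*1 = G - 1 = -1 + G)
-X(-5, W(1)) = -(-1 + 1) = -1*0 = 0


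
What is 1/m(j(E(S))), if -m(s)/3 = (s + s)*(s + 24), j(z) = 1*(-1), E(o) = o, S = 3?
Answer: 1/138 ≈ 0.0072464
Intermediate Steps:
j(z) = -1
m(s) = -6*s*(24 + s) (m(s) = -3*(s + s)*(s + 24) = -3*2*s*(24 + s) = -6*s*(24 + s))
1/m(j(E(S))) = 1/(-6*(-1)*(24 - 1)) = 1/(-6*(-1)*23) = 1/138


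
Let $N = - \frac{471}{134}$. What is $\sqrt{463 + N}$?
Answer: $\frac{\sqrt{8250514}}{134} \approx 21.436$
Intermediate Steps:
$N = - \frac{471}{134}$ ($N = \left(-471\right) \frac{1}{134} = - \frac{471}{134} \approx -3.5149$)
$\sqrt{463 + N} = \sqrt{463 - \frac{471}{134}} = \sqrt{\frac{61571}{134}} = \frac{\sqrt{8250514}}{134}$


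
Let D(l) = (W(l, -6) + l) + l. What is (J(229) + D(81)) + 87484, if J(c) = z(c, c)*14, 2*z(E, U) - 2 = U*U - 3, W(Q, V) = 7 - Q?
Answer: 454652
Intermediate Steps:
z(E, U) = -½ + U²/2 (z(E, U) = 1 + (U*U - 3)/2 = 1 + (U² - 3)/2 = 1 + (-3 + U²)/2 = 1 + (-3/2 + U²/2) = -½ + U²/2)
D(l) = 7 + l (D(l) = ((7 - l) + l) + l = 7 + l)
J(c) = -7 + 7*c² (J(c) = (-½ + c²/2)*14 = -7 + 7*c²)
(J(229) + D(81)) + 87484 = ((-7 + 7*229²) + (7 + 81)) + 87484 = ((-7 + 7*52441) + 88) + 87484 = ((-7 + 367087) + 88) + 87484 = (367080 + 88) + 87484 = 367168 + 87484 = 454652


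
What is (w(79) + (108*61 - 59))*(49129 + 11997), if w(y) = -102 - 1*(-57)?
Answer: 396340984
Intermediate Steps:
w(y) = -45 (w(y) = -102 + 57 = -45)
(w(79) + (108*61 - 59))*(49129 + 11997) = (-45 + (108*61 - 59))*(49129 + 11997) = (-45 + (6588 - 59))*61126 = (-45 + 6529)*61126 = 6484*61126 = 396340984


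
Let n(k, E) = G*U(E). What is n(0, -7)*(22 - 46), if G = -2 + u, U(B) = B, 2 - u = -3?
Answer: 504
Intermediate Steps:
u = 5 (u = 2 - 1*(-3) = 2 + 3 = 5)
G = 3 (G = -2 + 5 = 3)
n(k, E) = 3*E
n(0, -7)*(22 - 46) = (3*(-7))*(22 - 46) = -21*(-24) = 504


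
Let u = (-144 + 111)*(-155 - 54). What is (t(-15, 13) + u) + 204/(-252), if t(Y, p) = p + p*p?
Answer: 148642/21 ≈ 7078.2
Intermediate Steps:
u = 6897 (u = -33*(-209) = 6897)
t(Y, p) = p + p**2
(t(-15, 13) + u) + 204/(-252) = (13*(1 + 13) + 6897) + 204/(-252) = (13*14 + 6897) + 204*(-1/252) = (182 + 6897) - 17/21 = 7079 - 17/21 = 148642/21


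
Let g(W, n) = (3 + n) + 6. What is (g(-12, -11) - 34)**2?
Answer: 1296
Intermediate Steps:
g(W, n) = 9 + n
(g(-12, -11) - 34)**2 = ((9 - 11) - 34)**2 = (-2 - 34)**2 = (-36)**2 = 1296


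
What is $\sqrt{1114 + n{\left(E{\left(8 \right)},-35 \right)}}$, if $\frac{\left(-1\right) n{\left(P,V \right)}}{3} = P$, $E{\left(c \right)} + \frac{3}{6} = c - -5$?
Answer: $\frac{\sqrt{4306}}{2} \approx 32.81$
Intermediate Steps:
$E{\left(c \right)} = \frac{9}{2} + c$ ($E{\left(c \right)} = - \frac{1}{2} + \left(c - -5\right) = - \frac{1}{2} + \left(c + 5\right) = - \frac{1}{2} + \left(5 + c\right) = \frac{9}{2} + c$)
$n{\left(P,V \right)} = - 3 P$
$\sqrt{1114 + n{\left(E{\left(8 \right)},-35 \right)}} = \sqrt{1114 - 3 \left(\frac{9}{2} + 8\right)} = \sqrt{1114 - \frac{75}{2}} = \sqrt{\frac{2153}{2}} = \frac{\sqrt{4306}}{2}$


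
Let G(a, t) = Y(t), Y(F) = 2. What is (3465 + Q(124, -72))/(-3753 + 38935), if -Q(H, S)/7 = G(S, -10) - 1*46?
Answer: 77/718 ≈ 0.10724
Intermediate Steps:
G(a, t) = 2
Q(H, S) = 308 (Q(H, S) = -7*(2 - 1*46) = -7*(2 - 46) = -7*(-44) = 308)
(3465 + Q(124, -72))/(-3753 + 38935) = (3465 + 308)/(-3753 + 38935) = 3773/35182 = 3773*(1/35182) = 77/718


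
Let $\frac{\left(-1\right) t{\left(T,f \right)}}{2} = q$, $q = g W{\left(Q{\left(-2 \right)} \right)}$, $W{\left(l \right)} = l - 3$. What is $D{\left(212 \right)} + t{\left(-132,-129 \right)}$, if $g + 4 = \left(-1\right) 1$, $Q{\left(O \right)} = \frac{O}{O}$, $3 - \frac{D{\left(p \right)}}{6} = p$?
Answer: $-1274$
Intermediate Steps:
$D{\left(p \right)} = 18 - 6 p$
$Q{\left(O \right)} = 1$
$W{\left(l \right)} = -3 + l$
$g = -5$ ($g = -4 - 1 = -5$)
$q = 10$ ($q = - 5 \left(-3 + 1\right) = \left(-5\right) \left(-2\right) = 10$)
$t{\left(T,f \right)} = -20$ ($t{\left(T,f \right)} = \left(-2\right) 10 = -20$)
$D{\left(212 \right)} + t{\left(-132,-129 \right)} = \left(18 - 1272\right) - 20 = -1254 - 20 = -1274$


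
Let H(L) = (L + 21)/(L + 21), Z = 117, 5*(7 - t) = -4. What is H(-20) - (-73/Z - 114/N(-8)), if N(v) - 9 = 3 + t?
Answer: 9500/1287 ≈ 7.3815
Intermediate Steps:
t = 39/5 (t = 7 - 1/5*(-4) = 7 + 4/5 = 39/5 ≈ 7.8000)
N(v) = 99/5 (N(v) = 9 + (3 + 39/5) = 9 + 54/5 = 99/5)
H(L) = 1 (H(L) = (21 + L)/(21 + L) = 1)
H(-20) - (-73/Z - 114/N(-8)) = 1 - (-73/117 - 114/99/5) = 1 - (-73*1/117 - 114*5/99) = 1 - (-73/117 - 190/33) = 1 - 1*(-8213/1287) = 1 + 8213/1287 = 9500/1287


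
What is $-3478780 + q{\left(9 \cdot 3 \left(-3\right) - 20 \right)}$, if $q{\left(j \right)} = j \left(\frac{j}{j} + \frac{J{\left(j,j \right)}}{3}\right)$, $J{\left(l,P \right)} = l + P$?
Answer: $- \frac{10416241}{3} \approx -3.4721 \cdot 10^{6}$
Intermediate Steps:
$J{\left(l,P \right)} = P + l$
$q{\left(j \right)} = j \left(1 + \frac{2 j}{3}\right)$ ($q{\left(j \right)} = j \left(\frac{j}{j} + \frac{j + j}{3}\right) = j \left(1 + 2 j \frac{1}{3}\right) = j \left(1 + \frac{2 j}{3}\right)$)
$-3478780 + q{\left(9 \cdot 3 \left(-3\right) - 20 \right)} = -3478780 + \frac{\left(9 \cdot 3 \left(-3\right) - 20\right) \left(3 + 2 \left(9 \cdot 3 \left(-3\right) - 20\right)\right)}{3} = -3478780 + \frac{\left(9 \left(-9\right) - 20\right) \left(3 + 2 \left(9 \left(-9\right) - 20\right)\right)}{3} = -3478780 + \frac{\left(-81 - 20\right) \left(3 + 2 \left(-81 - 20\right)\right)}{3} = -3478780 + \frac{1}{3} \left(-101\right) \left(3 + 2 \left(-101\right)\right) = -3478780 + \frac{1}{3} \left(-101\right) \left(3 - 202\right) = -3478780 + \frac{1}{3} \left(-101\right) \left(-199\right) = -3478780 + \frac{20099}{3} = - \frac{10416241}{3}$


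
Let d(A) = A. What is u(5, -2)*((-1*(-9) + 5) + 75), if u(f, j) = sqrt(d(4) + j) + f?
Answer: 445 + 89*sqrt(2) ≈ 570.87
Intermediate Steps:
u(f, j) = f + sqrt(4 + j) (u(f, j) = sqrt(4 + j) + f = f + sqrt(4 + j))
u(5, -2)*((-1*(-9) + 5) + 75) = (5 + sqrt(4 - 2))*((-1*(-9) + 5) + 75) = (5 + sqrt(2))*((9 + 5) + 75) = (5 + sqrt(2))*(14 + 75) = (5 + sqrt(2))*89 = 445 + 89*sqrt(2)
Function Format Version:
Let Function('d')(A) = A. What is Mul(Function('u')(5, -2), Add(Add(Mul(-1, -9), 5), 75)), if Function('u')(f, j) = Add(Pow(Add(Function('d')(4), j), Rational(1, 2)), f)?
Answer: Add(445, Mul(89, Pow(2, Rational(1, 2)))) ≈ 570.87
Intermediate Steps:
Function('u')(f, j) = Add(f, Pow(Add(4, j), Rational(1, 2))) (Function('u')(f, j) = Add(Pow(Add(4, j), Rational(1, 2)), f) = Add(f, Pow(Add(4, j), Rational(1, 2))))
Mul(Function('u')(5, -2), Add(Add(Mul(-1, -9), 5), 75)) = Mul(Add(5, Pow(Add(4, -2), Rational(1, 2))), Add(Add(Mul(-1, -9), 5), 75)) = Mul(Add(5, Pow(2, Rational(1, 2))), Add(Add(9, 5), 75)) = Mul(Add(5, Pow(2, Rational(1, 2))), Add(14, 75)) = Mul(Add(5, Pow(2, Rational(1, 2))), 89) = Add(445, Mul(89, Pow(2, Rational(1, 2))))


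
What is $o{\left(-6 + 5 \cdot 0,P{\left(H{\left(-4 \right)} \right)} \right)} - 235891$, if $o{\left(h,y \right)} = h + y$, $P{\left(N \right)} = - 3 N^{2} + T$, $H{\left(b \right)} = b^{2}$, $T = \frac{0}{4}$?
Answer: $-236665$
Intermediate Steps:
$T = 0$ ($T = 0 \cdot \frac{1}{4} = 0$)
$P{\left(N \right)} = - 3 N^{2}$ ($P{\left(N \right)} = - 3 N^{2} + 0 = - 3 N^{2}$)
$o{\left(-6 + 5 \cdot 0,P{\left(H{\left(-4 \right)} \right)} \right)} - 235891 = \left(\left(-6 + 5 \cdot 0\right) - 3 \left(\left(-4\right)^{2}\right)^{2}\right) - 235891 = \left(\left(-6 + 0\right) - 3 \cdot 16^{2}\right) - 235891 = \left(-6 - 768\right) - 235891 = -774 - 235891 = -236665$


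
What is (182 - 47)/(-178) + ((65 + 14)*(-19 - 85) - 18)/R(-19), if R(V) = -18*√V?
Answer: -135/178 - 4117*I*√19/171 ≈ -0.75843 - 104.94*I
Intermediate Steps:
(182 - 47)/(-178) + ((65 + 14)*(-19 - 85) - 18)/R(-19) = (182 - 47)/(-178) + ((65 + 14)*(-19 - 85) - 18)/((-18*I*√19)) = 135*(-1/178) + (79*(-104) - 18)/((-18*I*√19)) = -135/178 + (-8216 - 18)/((-18*I*√19)) = -135/178 - 4117*I*√19/171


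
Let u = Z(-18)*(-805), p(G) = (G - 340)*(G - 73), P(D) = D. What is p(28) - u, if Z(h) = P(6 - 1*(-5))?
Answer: 22895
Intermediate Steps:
p(G) = (-340 + G)*(-73 + G)
Z(h) = 11 (Z(h) = 6 - 1*(-5) = 6 + 5 = 11)
u = -8855 (u = 11*(-805) = -8855)
p(28) - u = (24820 + 28² - 413*28) - 1*(-8855) = (24820 + 784 - 11564) + 8855 = 14040 + 8855 = 22895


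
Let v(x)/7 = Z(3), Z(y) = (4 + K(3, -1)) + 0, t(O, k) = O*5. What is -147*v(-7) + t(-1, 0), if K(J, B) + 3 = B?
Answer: -5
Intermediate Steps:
K(J, B) = -3 + B
t(O, k) = 5*O
Z(y) = 0 (Z(y) = (4 + (-3 - 1)) + 0 = (4 - 4) + 0 = 0 + 0 = 0)
v(x) = 0 (v(x) = 7*0 = 0)
-147*v(-7) + t(-1, 0) = -147*0 + 5*(-1) = 0 - 5 = -5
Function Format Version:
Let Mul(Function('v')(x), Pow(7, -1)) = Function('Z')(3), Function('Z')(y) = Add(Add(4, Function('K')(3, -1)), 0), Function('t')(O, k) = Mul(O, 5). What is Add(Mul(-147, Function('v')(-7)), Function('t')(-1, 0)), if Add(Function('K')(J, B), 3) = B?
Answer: -5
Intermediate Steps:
Function('K')(J, B) = Add(-3, B)
Function('t')(O, k) = Mul(5, O)
Function('Z')(y) = 0 (Function('Z')(y) = Add(Add(4, Add(-3, -1)), 0) = Add(Add(4, -4), 0) = Add(0, 0) = 0)
Function('v')(x) = 0 (Function('v')(x) = Mul(7, 0) = 0)
Add(Mul(-147, Function('v')(-7)), Function('t')(-1, 0)) = Add(Mul(-147, 0), Mul(5, -1)) = Add(0, -5) = -5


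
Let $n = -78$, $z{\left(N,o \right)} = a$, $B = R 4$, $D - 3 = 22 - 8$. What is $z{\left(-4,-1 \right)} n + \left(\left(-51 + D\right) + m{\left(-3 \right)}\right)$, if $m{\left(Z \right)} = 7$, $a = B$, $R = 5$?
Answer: $-1587$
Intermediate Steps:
$D = 17$ ($D = 3 + \left(22 - 8\right) = 3 + 14 = 17$)
$B = 20$ ($B = 5 \cdot 4 = 20$)
$a = 20$
$z{\left(N,o \right)} = 20$
$z{\left(-4,-1 \right)} n + \left(\left(-51 + D\right) + m{\left(-3 \right)}\right) = 20 \left(-78\right) + \left(\left(-51 + 17\right) + 7\right) = -1560 + \left(-34 + 7\right) = -1560 - 27 = -1587$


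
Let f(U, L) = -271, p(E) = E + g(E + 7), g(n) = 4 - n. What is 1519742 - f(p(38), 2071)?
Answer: 1520013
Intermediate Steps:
p(E) = -3 (p(E) = E + (4 - (E + 7)) = E + (4 - (7 + E)) = E + (4 + (-7 - E)) = E + (-3 - E) = -3)
1519742 - f(p(38), 2071) = 1519742 - 1*(-271) = 1519742 + 271 = 1520013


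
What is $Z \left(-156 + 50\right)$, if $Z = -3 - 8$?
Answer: $1166$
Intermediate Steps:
$Z = -11$
$Z \left(-156 + 50\right) = - 11 \left(-156 + 50\right) = \left(-11\right) \left(-106\right) = 1166$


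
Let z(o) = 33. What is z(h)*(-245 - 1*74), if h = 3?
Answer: -10527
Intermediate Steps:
z(h)*(-245 - 1*74) = 33*(-245 - 1*74) = 33*(-245 - 74) = 33*(-319) = -10527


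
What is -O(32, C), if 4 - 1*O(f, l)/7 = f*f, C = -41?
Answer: 7140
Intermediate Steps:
O(f, l) = 28 - 7*f² (O(f, l) = 28 - 7*f*f = 28 - 7*f²)
-O(32, C) = -(28 - 7*32²) = -(28 - 7*1024) = -(28 - 7168) = -1*(-7140) = 7140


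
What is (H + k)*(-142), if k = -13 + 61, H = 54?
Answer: -14484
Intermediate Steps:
k = 48
(H + k)*(-142) = (54 + 48)*(-142) = 102*(-142) = -14484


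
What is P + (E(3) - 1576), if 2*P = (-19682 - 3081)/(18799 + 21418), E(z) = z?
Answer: -126545445/80434 ≈ -1573.3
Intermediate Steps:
P = -22763/80434 (P = ((-19682 - 3081)/(18799 + 21418))/2 = (-22763/40217)/2 = (-22763*1/40217)/2 = (1/2)*(-22763/40217) = -22763/80434 ≈ -0.28300)
P + (E(3) - 1576) = -22763/80434 + (3 - 1576) = -22763/80434 - 1573 = -126545445/80434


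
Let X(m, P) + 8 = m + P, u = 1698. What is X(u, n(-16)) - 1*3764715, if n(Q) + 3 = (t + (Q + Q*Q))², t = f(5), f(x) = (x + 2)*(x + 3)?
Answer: -3675412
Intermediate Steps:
f(x) = (2 + x)*(3 + x)
t = 56 (t = 6 + 5² + 5*5 = 6 + 25 + 25 = 56)
n(Q) = -3 + (56 + Q + Q²)² (n(Q) = -3 + (56 + (Q + Q*Q))² = -3 + (56 + (Q + Q²))² = -3 + (56 + Q + Q²)²)
X(m, P) = -8 + P + m (X(m, P) = -8 + (m + P) = -8 + (P + m) = -8 + P + m)
X(u, n(-16)) - 1*3764715 = (-8 + (-3 + (56 - 16 + (-16)²)²) + 1698) - 1*3764715 = (-8 + (-3 + (56 - 16 + 256)²) + 1698) - 3764715 = (-8 + (-3 + 296²) + 1698) - 3764715 = (-8 + (-3 + 87616) + 1698) - 3764715 = (-8 + 87613 + 1698) - 3764715 = 89303 - 3764715 = -3675412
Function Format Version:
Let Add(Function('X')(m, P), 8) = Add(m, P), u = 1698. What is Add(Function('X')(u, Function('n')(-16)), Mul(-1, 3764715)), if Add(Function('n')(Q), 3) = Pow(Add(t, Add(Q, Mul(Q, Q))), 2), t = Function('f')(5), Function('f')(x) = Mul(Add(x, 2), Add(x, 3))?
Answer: -3675412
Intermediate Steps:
Function('f')(x) = Mul(Add(2, x), Add(3, x))
t = 56 (t = Add(6, Pow(5, 2), Mul(5, 5)) = Add(6, 25, 25) = 56)
Function('n')(Q) = Add(-3, Pow(Add(56, Q, Pow(Q, 2)), 2)) (Function('n')(Q) = Add(-3, Pow(Add(56, Add(Q, Mul(Q, Q))), 2)) = Add(-3, Pow(Add(56, Add(Q, Pow(Q, 2))), 2)) = Add(-3, Pow(Add(56, Q, Pow(Q, 2)), 2)))
Function('X')(m, P) = Add(-8, P, m) (Function('X')(m, P) = Add(-8, Add(m, P)) = Add(-8, Add(P, m)) = Add(-8, P, m))
Add(Function('X')(u, Function('n')(-16)), Mul(-1, 3764715)) = Add(Add(-8, Add(-3, Pow(Add(56, -16, Pow(-16, 2)), 2)), 1698), Mul(-1, 3764715)) = Add(Add(-8, Add(-3, Pow(Add(56, -16, 256), 2)), 1698), -3764715) = Add(Add(-8, Add(-3, Pow(296, 2)), 1698), -3764715) = Add(Add(-8, Add(-3, 87616), 1698), -3764715) = Add(Add(-8, 87613, 1698), -3764715) = Add(89303, -3764715) = -3675412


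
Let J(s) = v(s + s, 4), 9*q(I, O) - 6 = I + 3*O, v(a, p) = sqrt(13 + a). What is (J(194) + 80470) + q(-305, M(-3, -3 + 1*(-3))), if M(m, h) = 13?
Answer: 723970/9 + sqrt(401) ≈ 80461.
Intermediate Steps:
q(I, O) = 2/3 + O/3 + I/9 (q(I, O) = 2/3 + (I + 3*O)/9 = 2/3 + (O/3 + I/9) = 2/3 + O/3 + I/9)
J(s) = sqrt(13 + 2*s) (J(s) = sqrt(13 + (s + s)) = sqrt(13 + 2*s))
(J(194) + 80470) + q(-305, M(-3, -3 + 1*(-3))) = (sqrt(13 + 2*194) + 80470) + (2/3 + (1/3)*13 + (1/9)*(-305)) = (sqrt(13 + 388) + 80470) + (2/3 + 13/3 - 305/9) = (sqrt(401) + 80470) - 260/9 = (80470 + sqrt(401)) - 260/9 = 723970/9 + sqrt(401)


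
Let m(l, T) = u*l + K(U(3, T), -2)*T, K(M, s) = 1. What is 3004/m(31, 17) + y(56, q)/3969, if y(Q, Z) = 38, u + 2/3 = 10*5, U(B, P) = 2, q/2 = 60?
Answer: 35944910/18412191 ≈ 1.9522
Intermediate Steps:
q = 120 (q = 2*60 = 120)
u = 148/3 (u = -⅔ + 10*5 = -⅔ + 50 = 148/3 ≈ 49.333)
m(l, T) = T + 148*l/3 (m(l, T) = 148*l/3 + 1*T = 148*l/3 + T = T + 148*l/3)
3004/m(31, 17) + y(56, q)/3969 = 3004/(17 + (148/3)*31) + 38/3969 = 3004/(17 + 4588/3) + 38*(1/3969) = 3004/(4639/3) + 38/3969 = 3004*(3/4639) + 38/3969 = 9012/4639 + 38/3969 = 35944910/18412191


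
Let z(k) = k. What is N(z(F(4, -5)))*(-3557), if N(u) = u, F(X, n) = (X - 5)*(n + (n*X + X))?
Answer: -74697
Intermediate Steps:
F(X, n) = (-5 + X)*(X + n + X*n) (F(X, n) = (-5 + X)*(n + (X*n + X)) = (-5 + X)*(n + (X + X*n)) = (-5 + X)*(X + n + X*n))
N(z(F(4, -5)))*(-3557) = (4**2 - 5*4 - 5*(-5) - 5*4**2 - 4*4*(-5))*(-3557) = (16 - 20 + 25 - 5*16 + 80)*(-3557) = (16 - 20 + 25 - 80 + 80)*(-3557) = 21*(-3557) = -74697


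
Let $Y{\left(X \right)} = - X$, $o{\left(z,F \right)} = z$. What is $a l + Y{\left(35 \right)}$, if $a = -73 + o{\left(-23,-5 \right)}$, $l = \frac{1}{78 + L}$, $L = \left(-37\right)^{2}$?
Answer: $- \frac{50741}{1447} \approx -35.066$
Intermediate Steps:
$L = 1369$
$l = \frac{1}{1447}$ ($l = \frac{1}{78 + 1369} = \frac{1}{1447} \approx 0.00069109$)
$a = -96$ ($a = -73 - 23 = -96$)
$a l + Y{\left(35 \right)} = \left(-96\right) \frac{1}{1447} - 35 = - \frac{96}{1447} - 35 = - \frac{50741}{1447}$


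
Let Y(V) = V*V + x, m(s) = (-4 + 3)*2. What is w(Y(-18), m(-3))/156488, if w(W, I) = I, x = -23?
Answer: -1/78244 ≈ -1.2781e-5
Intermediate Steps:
m(s) = -2 (m(s) = -1*2 = -2)
Y(V) = -23 + V² (Y(V) = V*V - 23 = V² - 23 = -23 + V²)
w(Y(-18), m(-3))/156488 = -2/156488 = -2*1/156488 = -1/78244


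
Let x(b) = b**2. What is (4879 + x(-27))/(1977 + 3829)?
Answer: 2804/2903 ≈ 0.96590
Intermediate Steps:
(4879 + x(-27))/(1977 + 3829) = (4879 + (-27)**2)/(1977 + 3829) = (4879 + 729)/5806 = 5608*(1/5806) = 2804/2903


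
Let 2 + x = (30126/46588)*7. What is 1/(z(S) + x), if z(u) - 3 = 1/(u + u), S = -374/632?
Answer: 4355978/20392993 ≈ 0.21360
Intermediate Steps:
S = -187/316 (S = -374*1/632 = -187/316 ≈ -0.59177)
z(u) = 3 + 1/(2*u) (z(u) = 3 + 1/(u + u) = 3 + 1/(2*u))
x = 58853/23294 (x = -2 + (30126/46588)*7 = -2 + (30126*(1/46588))*7 = -2 + (15063/23294)*7 = -2 + 105441/23294 = 58853/23294 ≈ 2.5265)
1/(z(S) + x) = 1/((3 + 1/(2*(-187/316))) + 58853/23294) = 1/((3 + (½)*(-316/187)) + 58853/23294) = 1/((3 - 158/187) + 58853/23294) = 1/(403/187 + 58853/23294) = 1/(20392993/4355978) = 4355978/20392993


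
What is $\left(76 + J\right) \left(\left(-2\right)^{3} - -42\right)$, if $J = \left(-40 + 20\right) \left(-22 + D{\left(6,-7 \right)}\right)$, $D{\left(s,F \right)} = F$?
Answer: $22304$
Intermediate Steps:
$J = 580$ ($J = \left(-40 + 20\right) \left(-22 - 7\right) = \left(-20\right) \left(-29\right) = 580$)
$\left(76 + J\right) \left(\left(-2\right)^{3} - -42\right) = \left(76 + 580\right) \left(\left(-2\right)^{3} - -42\right) = 656 \left(-8 + 42\right) = 656 \cdot 34 = 22304$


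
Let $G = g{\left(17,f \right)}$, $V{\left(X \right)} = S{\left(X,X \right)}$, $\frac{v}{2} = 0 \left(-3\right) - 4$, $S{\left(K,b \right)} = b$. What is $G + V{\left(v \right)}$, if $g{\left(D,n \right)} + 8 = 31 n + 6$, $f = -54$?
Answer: $-1684$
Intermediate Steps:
$v = -8$ ($v = 2 \left(0 \left(-3\right) - 4\right) = 2 \left(0 - 4\right) = 2 \left(-4\right) = -8$)
$V{\left(X \right)} = X$
$g{\left(D,n \right)} = -2 + 31 n$ ($g{\left(D,n \right)} = -8 + \left(31 n + 6\right) = -8 + \left(6 + 31 n\right) = -2 + 31 n$)
$G = -1676$ ($G = -2 + 31 \left(-54\right) = -2 - 1674 = -1676$)
$G + V{\left(v \right)} = -1676 - 8 = -1684$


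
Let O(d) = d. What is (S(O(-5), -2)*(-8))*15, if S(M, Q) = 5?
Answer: -600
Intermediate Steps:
(S(O(-5), -2)*(-8))*15 = (5*(-8))*15 = -40*15 = -600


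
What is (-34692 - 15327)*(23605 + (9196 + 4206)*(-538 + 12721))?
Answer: -8168111253249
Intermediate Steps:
(-34692 - 15327)*(23605 + (9196 + 4206)*(-538 + 12721)) = -50019*(23605 + 13402*12183) = -50019*(23605 + 163276566) = -50019*163300171 = -8168111253249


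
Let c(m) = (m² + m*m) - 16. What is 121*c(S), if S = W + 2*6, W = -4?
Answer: 13552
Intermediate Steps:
S = 8 (S = -4 + 2*6 = -4 + 12 = 8)
c(m) = -16 + 2*m² (c(m) = (m² + m²) - 16 = 2*m² - 16 = -16 + 2*m²)
121*c(S) = 121*(-16 + 2*8²) = 121*(-16 + 2*64) = 121*(-16 + 128) = 121*112 = 13552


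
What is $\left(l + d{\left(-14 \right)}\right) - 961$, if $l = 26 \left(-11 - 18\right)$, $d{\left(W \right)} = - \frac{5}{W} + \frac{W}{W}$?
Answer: $- \frac{23991}{14} \approx -1713.6$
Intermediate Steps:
$d{\left(W \right)} = 1 - \frac{5}{W}$ ($d{\left(W \right)} = - \frac{5}{W} + 1 = 1 - \frac{5}{W}$)
$l = -754$ ($l = 26 \left(-11 - 18\right) = 26 \left(-29\right) = -754$)
$\left(l + d{\left(-14 \right)}\right) - 961 = \left(-754 + \frac{-5 - 14}{-14}\right) - 961 = \left(-754 - - \frac{19}{14}\right) - 961 = \left(-754 + \frac{19}{14}\right) - 961 = - \frac{10537}{14} - 961 = - \frac{23991}{14}$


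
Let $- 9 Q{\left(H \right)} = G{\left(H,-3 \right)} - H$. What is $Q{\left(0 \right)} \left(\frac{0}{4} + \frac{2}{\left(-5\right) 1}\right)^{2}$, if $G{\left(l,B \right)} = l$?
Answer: $0$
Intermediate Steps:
$Q{\left(H \right)} = 0$ ($Q{\left(H \right)} = - \frac{H - H}{9} = \left(- \frac{1}{9}\right) 0 = 0$)
$Q{\left(0 \right)} \left(\frac{0}{4} + \frac{2}{\left(-5\right) 1}\right)^{2} = 0 \left(\frac{0}{4} + \frac{2}{\left(-5\right) 1}\right)^{2} = 0 \left(0 \cdot \frac{1}{4} + \frac{2}{-5}\right)^{2} = 0 \left(0 + 2 \left(- \frac{1}{5}\right)\right)^{2} = 0 \left(0 - \frac{2}{5}\right)^{2} = 0 \left(- \frac{2}{5}\right)^{2} = 0 \cdot \frac{4}{25} = 0$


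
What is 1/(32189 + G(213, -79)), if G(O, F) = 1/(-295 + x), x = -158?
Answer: 453/14581616 ≈ 3.1067e-5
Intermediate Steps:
G(O, F) = -1/453 (G(O, F) = 1/(-295 - 158) = 1/(-453) = -1/453)
1/(32189 + G(213, -79)) = 1/(32189 - 1/453) = 1/(14581616/453) = 453/14581616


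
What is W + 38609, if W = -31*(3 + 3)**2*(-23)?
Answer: 64277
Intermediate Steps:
W = 25668 (W = -31*6**2*(-23) = -31*36*(-23) = -1116*(-23) = 25668)
W + 38609 = 25668 + 38609 = 64277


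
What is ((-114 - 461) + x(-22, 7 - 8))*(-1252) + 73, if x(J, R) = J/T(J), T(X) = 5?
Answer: 3627409/5 ≈ 7.2548e+5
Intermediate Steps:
x(J, R) = J/5
((-114 - 461) + x(-22, 7 - 8))*(-1252) + 73 = ((-114 - 461) + (⅕)*(-22))*(-1252) + 73 = (-575 - 22/5)*(-1252) + 73 = -2897/5*(-1252) + 73 = 3627044/5 + 73 = 3627409/5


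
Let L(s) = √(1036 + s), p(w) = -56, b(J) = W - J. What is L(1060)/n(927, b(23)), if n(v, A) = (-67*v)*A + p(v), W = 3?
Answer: √131/310531 ≈ 3.6858e-5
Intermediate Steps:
b(J) = 3 - J
n(v, A) = -56 - 67*A*v (n(v, A) = (-67*v)*A - 56 = -67*A*v - 56 = -56 - 67*A*v)
L(1060)/n(927, b(23)) = √(1036 + 1060)/(-56 - 67*(3 - 1*23)*927) = √2096/(-56 - 67*(3 - 23)*927) = (4*√131)/(-56 - 67*(-20)*927) = (4*√131)/(-56 + 1242180) = (4*√131)/1242124 = (4*√131)*(1/1242124) = √131/310531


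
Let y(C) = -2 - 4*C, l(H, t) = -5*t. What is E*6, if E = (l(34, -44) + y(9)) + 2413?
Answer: 15570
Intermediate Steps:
E = 2595 (E = (-5*(-44) + (-2 - 4*9)) + 2413 = (220 + (-2 - 36)) + 2413 = (220 - 38) + 2413 = 182 + 2413 = 2595)
E*6 = 2595*6 = 15570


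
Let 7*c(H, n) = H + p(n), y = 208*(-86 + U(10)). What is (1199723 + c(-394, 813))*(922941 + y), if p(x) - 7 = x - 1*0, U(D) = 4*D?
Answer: 7670951266651/7 ≈ 1.0959e+12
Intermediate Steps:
p(x) = 7 + x (p(x) = 7 + (x - 1*0) = 7 + (x + 0) = 7 + x)
y = -9568 (y = 208*(-86 + 4*10) = 208*(-86 + 40) = 208*(-46) = -9568)
c(H, n) = 1 + H/7 + n/7 (c(H, n) = (H + (7 + n))/7 = (7 + H + n)/7 = 1 + H/7 + n/7)
(1199723 + c(-394, 813))*(922941 + y) = (1199723 + (1 + (⅐)*(-394) + (⅐)*813))*(922941 - 9568) = (1199723 + (1 - 394/7 + 813/7))*913373 = (1199723 + 426/7)*913373 = (8398487/7)*913373 = 7670951266651/7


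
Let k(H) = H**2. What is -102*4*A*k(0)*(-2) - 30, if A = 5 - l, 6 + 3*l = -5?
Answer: -30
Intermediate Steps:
l = -11/3 (l = -2 + (1/3)*(-5) = -2 - 5/3 = -11/3 ≈ -3.6667)
A = 26/3 (A = 5 - 1*(-11/3) = 5 + 11/3 = 26/3 ≈ 8.6667)
-102*4*A*k(0)*(-2) - 30 = -102*4*(26/3)*0**2*(-2) - 30 = -3536*0*(-2) - 30 = -3536*0 - 30 = -102*0 - 30 = 0 - 30 = -30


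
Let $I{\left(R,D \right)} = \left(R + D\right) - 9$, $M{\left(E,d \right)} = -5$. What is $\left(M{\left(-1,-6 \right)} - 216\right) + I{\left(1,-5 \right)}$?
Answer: $-234$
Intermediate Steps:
$I{\left(R,D \right)} = -9 + D + R$ ($I{\left(R,D \right)} = \left(D + R\right) - 9 = -9 + D + R$)
$\left(M{\left(-1,-6 \right)} - 216\right) + I{\left(1,-5 \right)} = \left(-5 - 216\right) - 13 = -221 - 13 = -234$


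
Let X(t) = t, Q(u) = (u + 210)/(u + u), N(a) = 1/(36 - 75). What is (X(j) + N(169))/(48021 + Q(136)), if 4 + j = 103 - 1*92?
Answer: 36992/254710131 ≈ 0.00014523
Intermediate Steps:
N(a) = -1/39 (N(a) = 1/(-39) = -1/39)
j = 7 (j = -4 + (103 - 1*92) = -4 + (103 - 92) = -4 + 11 = 7)
Q(u) = (210 + u)/(2*u) (Q(u) = (210 + u)/((2*u)) = (210 + u)*(1/(2*u)) = (210 + u)/(2*u))
(X(j) + N(169))/(48021 + Q(136)) = (7 - 1/39)/(48021 + (½)*(210 + 136)/136) = 272/(39*(48021 + (½)*(1/136)*346)) = 272/(39*(48021 + 173/136)) = 272/(39*(6531029/136)) = (272/39)*(136/6531029) = 36992/254710131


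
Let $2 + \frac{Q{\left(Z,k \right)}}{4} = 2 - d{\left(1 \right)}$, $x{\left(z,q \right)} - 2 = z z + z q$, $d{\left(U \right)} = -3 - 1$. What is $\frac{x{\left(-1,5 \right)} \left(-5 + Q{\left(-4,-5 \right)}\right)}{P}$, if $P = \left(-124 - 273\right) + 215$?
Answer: $\frac{11}{91} \approx 0.12088$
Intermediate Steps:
$d{\left(U \right)} = -4$
$x{\left(z,q \right)} = 2 + z^{2} + q z$ ($x{\left(z,q \right)} = 2 + \left(z z + z q\right) = 2 + \left(z^{2} + q z\right) = 2 + z^{2} + q z$)
$Q{\left(Z,k \right)} = 16$ ($Q{\left(Z,k \right)} = -8 + 4 \left(2 - -4\right) = -8 + 4 \left(2 + 4\right) = -8 + 4 \cdot 6 = -8 + 24 = 16$)
$P = -182$ ($P = -397 + 215 = -182$)
$\frac{x{\left(-1,5 \right)} \left(-5 + Q{\left(-4,-5 \right)}\right)}{P} = \frac{\left(2 + \left(-1\right)^{2} + 5 \left(-1\right)\right) \left(-5 + 16\right)}{-182} = \left(2 + 1 - 5\right) 11 \left(- \frac{1}{182}\right) = \left(-2\right) 11 \left(- \frac{1}{182}\right) = \left(-22\right) \left(- \frac{1}{182}\right) = \frac{11}{91}$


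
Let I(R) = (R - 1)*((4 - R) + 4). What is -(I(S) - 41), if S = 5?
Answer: 29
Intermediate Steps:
I(R) = (-1 + R)*(8 - R)
-(I(S) - 41) = -((-8 - 1*5² + 9*5) - 41) = -((-8 - 1*25 + 45) - 41) = -((-8 - 25 + 45) - 41) = -(12 - 41) = -1*(-29) = 29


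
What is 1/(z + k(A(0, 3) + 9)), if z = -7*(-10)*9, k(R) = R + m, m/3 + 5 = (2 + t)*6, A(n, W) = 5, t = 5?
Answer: 1/755 ≈ 0.0013245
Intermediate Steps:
m = 111 (m = -15 + 3*((2 + 5)*6) = -15 + 3*(7*6) = -15 + 3*42 = -15 + 126 = 111)
k(R) = 111 + R (k(R) = R + 111 = 111 + R)
z = 630 (z = 70*9 = 630)
1/(z + k(A(0, 3) + 9)) = 1/(630 + (111 + (5 + 9))) = 1/(630 + (111 + 14)) = 1/(630 + 125) = 1/755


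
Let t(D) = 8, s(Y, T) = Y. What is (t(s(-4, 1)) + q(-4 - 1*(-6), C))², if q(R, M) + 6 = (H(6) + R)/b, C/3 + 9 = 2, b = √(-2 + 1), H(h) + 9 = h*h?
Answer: -837 - 116*I ≈ -837.0 - 116.0*I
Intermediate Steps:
H(h) = -9 + h² (H(h) = -9 + h*h = -9 + h²)
b = I (b = √(-1) = I ≈ 1.0*I)
C = -21 (C = -27 + 3*2 = -27 + 6 = -21)
q(R, M) = -6 - I*(27 + R) (q(R, M) = -6 + ((-9 + 6²) + R)/I = -6 + ((-9 + 36) + R)*(-I) = -6 + (27 + R)*(-I) = -6 - I*(27 + R))
(t(s(-4, 1)) + q(-4 - 1*(-6), C))² = (8 + I*(-27 - (-4 - 1*(-6)) + 6*I))² = (8 + I*(-27 - (-4 + 6) + 6*I))² = (8 + I*(-27 - 1*2 + 6*I))² = (8 + I*(-27 - 2 + 6*I))² = (8 + I*(-29 + 6*I))²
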